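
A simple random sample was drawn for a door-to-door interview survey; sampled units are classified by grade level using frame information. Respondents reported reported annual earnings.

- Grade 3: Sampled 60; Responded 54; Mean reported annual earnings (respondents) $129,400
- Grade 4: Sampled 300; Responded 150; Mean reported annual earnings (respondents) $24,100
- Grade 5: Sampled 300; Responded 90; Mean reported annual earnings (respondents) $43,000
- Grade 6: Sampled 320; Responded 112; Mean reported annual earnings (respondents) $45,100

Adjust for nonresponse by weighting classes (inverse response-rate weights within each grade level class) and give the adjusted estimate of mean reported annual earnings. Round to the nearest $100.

Class response rates: Grade 3 54/60 = 90%, Grade 4 150/300 = 50%, Grade 5 90/300 = 30%, Grade 6 112/320 = 35%.
Each respondent's weight = sampled/responded in their class; summing within a class gives n_sampled, so:
  Grade 3: 60 × 129,400 = 7,764,000
  Grade 4: 300 × 24,100 = 7,230,000
  Grade 5: 300 × 43,000 = 12,900,000
  Grade 6: 320 × 45,100 = 14,432,000
Adjusted estimate = 42,326,000 / 980 = 43189.8 → $43,200.

$43,200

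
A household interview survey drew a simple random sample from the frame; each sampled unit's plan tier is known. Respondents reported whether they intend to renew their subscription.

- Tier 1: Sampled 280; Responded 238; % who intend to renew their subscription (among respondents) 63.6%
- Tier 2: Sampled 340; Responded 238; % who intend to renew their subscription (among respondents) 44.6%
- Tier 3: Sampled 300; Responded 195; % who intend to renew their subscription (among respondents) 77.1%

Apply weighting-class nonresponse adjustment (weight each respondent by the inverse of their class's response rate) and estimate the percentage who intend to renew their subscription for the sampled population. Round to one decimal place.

61.0%

Response rates by class: Tier 1 238/280 = 85%, Tier 2 238/340 = 70%, Tier 3 195/300 = 65%.
With weight = n_sampled/n_responded per class, the weighted class total is n_sampled:
  Tier 1: 280 × 63.6 = 17,808
  Tier 2: 340 × 44.6 = 15,164
  Tier 3: 300 × 77.1 = 23,130
Adjusted estimate = 56,102 / 920 = 60.9804 → 61.0%.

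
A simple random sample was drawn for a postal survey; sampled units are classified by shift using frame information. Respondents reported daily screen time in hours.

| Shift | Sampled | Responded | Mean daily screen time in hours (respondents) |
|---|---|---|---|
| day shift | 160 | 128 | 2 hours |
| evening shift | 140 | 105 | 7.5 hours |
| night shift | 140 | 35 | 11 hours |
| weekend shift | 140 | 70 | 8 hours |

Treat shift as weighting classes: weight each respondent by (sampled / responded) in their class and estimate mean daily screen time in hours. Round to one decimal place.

6.9

Class response rates: day shift 128/160 = 80%, evening shift 105/140 = 75%, night shift 35/140 = 25%, weekend shift 70/140 = 50%.
Each respondent's weight = sampled/responded in their class; summing within a class gives n_sampled, so:
  day shift: 160 × 2 = 320
  evening shift: 140 × 7.5 = 1050
  night shift: 140 × 11 = 1540
  weekend shift: 140 × 8 = 1120
Adjusted estimate = 4030 / 580 = 6.94828 → 6.9.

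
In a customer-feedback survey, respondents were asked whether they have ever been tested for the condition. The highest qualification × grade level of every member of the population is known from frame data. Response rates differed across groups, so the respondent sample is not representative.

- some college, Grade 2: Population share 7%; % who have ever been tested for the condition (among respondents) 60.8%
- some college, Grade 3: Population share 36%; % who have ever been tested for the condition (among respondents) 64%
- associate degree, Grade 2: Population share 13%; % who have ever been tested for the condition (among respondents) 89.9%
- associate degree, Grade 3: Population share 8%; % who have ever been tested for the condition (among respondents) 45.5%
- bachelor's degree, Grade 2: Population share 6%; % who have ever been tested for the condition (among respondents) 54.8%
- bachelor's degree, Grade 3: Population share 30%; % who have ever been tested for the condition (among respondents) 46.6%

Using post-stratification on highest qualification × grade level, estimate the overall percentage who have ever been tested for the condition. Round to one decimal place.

Weight each group's respondent value by its population share:
  some college, Grade 2: 0.07 × 60.8 = 4.256
  some college, Grade 3: 0.36 × 64 = 23.04
  associate degree, Grade 2: 0.13 × 89.9 = 11.687
  associate degree, Grade 3: 0.08 × 45.5 = 3.64
  bachelor's degree, Grade 2: 0.06 × 54.8 = 3.288
  bachelor's degree, Grade 3: 0.3 × 46.6 = 13.98
Post-stratified estimate = 59.891 → 59.9%.

59.9%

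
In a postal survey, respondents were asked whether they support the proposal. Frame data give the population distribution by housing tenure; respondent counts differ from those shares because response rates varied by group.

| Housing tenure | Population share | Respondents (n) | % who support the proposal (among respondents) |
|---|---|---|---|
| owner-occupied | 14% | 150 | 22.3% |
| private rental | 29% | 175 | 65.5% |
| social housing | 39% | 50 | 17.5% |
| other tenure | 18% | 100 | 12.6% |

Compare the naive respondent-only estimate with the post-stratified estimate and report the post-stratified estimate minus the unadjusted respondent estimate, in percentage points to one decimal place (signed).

-4.5 percentage points

Unadjusted (pooled respondent) estimate weights by respondent counts:
  (150/475)×22.3 + (175/475)×65.5 + (50/475)×17.5 + (100/475)×12.6 = 35.6684%
Post-stratified estimate weights by population shares:
  0.14×22.3 + 0.29×65.5 + 0.39×17.5 + 0.18×12.6 = 31.21%
Difference = 31.21 − 35.6684 = -4.4584 pp.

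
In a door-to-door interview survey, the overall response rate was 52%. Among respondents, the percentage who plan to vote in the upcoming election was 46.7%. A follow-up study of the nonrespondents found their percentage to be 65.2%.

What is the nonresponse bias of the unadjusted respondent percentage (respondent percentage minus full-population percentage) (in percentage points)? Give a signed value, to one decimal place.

-8.9 percentage points

Nonresponse fraction = 1 − 0.52 = 0.48.
Bias = (nonresponse fraction) × (respondent percentage − nonrespondent percentage)
     = 0.48 × (46.7 − 65.2) = 0.48 × -18.5 = -8.88.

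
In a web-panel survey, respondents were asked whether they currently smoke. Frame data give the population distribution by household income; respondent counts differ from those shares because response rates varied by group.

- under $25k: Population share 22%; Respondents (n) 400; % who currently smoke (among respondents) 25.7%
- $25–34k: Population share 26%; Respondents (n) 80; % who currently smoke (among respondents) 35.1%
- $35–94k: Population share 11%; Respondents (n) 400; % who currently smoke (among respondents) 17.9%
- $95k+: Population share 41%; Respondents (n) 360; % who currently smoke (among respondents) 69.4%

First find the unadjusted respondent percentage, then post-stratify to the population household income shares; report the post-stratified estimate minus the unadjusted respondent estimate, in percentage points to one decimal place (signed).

Naive respondent-only estimate (weights = respondent counts):
  (400/1240)×25.7 + (80/1240)×35.1 + (400/1240)×17.9 + (360/1240)×69.4 = 36.4774%
Post-stratified estimate weights by population shares:
  0.22×25.7 + 0.26×35.1 + 0.11×17.9 + 0.41×69.4 = 45.203%
Difference = 45.203 − 36.4774 = 8.7256 pp.

+8.7 percentage points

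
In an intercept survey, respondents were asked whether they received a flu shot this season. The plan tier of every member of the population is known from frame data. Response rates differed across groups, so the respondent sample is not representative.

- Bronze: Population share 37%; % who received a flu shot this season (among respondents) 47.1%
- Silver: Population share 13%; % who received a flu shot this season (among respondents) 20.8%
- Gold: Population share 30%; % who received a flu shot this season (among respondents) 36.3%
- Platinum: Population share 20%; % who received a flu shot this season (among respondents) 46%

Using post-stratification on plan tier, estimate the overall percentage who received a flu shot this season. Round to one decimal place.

Each cell contributes population-share × respondent value:
  Bronze: 0.37 × 47.1 = 17.427
  Silver: 0.13 × 20.8 = 2.704
  Gold: 0.3 × 36.3 = 10.89
  Platinum: 0.2 × 46 = 9.2
Post-stratified estimate = 40.221 → 40.2%.

40.2%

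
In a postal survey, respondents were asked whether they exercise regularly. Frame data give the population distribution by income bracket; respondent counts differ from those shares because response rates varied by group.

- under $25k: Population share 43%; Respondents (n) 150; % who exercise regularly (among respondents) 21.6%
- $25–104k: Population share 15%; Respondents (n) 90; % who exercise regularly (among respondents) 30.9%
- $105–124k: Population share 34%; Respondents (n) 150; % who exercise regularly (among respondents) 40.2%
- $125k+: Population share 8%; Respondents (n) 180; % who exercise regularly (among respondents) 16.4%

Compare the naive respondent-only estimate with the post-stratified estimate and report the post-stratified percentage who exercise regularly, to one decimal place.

28.9%

Without adjustment, the pooled respondent share is:
  (150/570)×21.6 + (90/570)×30.9 + (150/570)×40.2 + (180/570)×16.4 = 26.3211%
Post-stratified estimate weights by population shares:
  0.43×21.6 + 0.15×30.9 + 0.34×40.2 + 0.08×16.4 = 28.903%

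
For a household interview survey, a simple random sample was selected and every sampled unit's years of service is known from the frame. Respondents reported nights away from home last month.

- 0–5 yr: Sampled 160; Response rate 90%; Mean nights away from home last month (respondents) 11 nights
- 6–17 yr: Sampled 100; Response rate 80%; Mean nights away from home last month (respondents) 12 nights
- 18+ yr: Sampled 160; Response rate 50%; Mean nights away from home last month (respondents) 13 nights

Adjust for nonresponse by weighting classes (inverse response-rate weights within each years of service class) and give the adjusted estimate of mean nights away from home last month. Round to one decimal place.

Each respondent's weight = sampled/responded in their class; summing within a class gives n_sampled, so:
  0–5 yr: 160 × 11 = 1760
  6–17 yr: 100 × 12 = 1200
  18+ yr: 160 × 13 = 2080
Adjusted estimate = 5040 / 420 = 12 → 12.0.

12.0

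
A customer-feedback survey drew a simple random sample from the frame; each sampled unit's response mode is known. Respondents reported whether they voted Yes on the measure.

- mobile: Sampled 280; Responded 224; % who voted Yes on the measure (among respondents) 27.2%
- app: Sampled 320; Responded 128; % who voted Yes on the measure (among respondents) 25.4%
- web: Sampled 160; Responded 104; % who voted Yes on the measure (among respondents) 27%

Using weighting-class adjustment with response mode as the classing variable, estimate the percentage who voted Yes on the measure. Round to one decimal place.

26.4%

Response rates by class: mobile 224/280 = 80%, app 128/320 = 40%, web 104/160 = 65%.
Inverse-response-rate weighting restores each class to its sampled count, so class totals weight by n_sampled:
  mobile: 280 × 27.2 = 7616
  app: 320 × 25.4 = 8128
  web: 160 × 27 = 4320
Adjusted estimate = 20,064 / 760 = 26.4 → 26.4%.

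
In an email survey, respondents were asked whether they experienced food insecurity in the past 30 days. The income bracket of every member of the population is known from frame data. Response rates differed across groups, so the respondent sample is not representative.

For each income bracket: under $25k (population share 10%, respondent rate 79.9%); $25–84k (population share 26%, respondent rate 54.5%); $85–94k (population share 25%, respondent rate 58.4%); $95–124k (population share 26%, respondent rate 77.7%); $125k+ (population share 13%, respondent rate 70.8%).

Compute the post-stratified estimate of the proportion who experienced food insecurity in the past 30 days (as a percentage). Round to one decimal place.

66.2%

Weight each group's respondent value by its population share:
  under $25k: 0.1 × 79.9 = 7.99
  $25–84k: 0.26 × 54.5 = 14.17
  $85–94k: 0.25 × 58.4 = 14.6
  $95–124k: 0.26 × 77.7 = 20.202
  $125k+: 0.13 × 70.8 = 9.204
Post-stratified estimate = 66.166 → 66.2%.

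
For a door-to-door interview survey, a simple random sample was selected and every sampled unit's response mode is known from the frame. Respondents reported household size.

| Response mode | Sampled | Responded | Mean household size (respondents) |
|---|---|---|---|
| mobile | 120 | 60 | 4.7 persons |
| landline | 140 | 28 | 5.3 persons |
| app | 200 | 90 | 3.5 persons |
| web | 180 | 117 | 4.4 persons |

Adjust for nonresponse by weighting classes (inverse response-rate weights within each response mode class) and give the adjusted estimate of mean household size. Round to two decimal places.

Response rates by class: mobile 60/120 = 50%, landline 28/140 = 20%, app 90/200 = 45%, web 117/180 = 65%.
Inverse-response-rate weighting restores each class to its sampled count, so class totals weight by n_sampled:
  mobile: 120 × 4.7 = 564
  landline: 140 × 5.3 = 742
  app: 200 × 3.5 = 700
  web: 180 × 4.4 = 792
Adjusted estimate = 2798 / 640 = 4.37188 → 4.37.

4.37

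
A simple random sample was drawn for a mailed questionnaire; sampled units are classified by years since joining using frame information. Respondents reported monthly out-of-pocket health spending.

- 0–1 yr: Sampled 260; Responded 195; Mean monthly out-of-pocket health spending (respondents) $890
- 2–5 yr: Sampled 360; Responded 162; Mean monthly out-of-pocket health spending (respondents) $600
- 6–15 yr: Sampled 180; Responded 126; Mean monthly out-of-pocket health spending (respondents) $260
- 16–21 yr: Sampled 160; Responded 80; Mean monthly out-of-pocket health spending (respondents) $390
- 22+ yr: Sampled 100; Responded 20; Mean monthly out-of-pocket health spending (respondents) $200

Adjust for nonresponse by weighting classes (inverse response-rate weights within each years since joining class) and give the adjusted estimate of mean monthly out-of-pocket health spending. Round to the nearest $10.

$540

Response rates by class: 0–1 yr 195/260 = 75%, 2–5 yr 162/360 = 45%, 6–15 yr 126/180 = 70%, 16–21 yr 80/160 = 50%, 22+ yr 20/100 = 20%.
Weighting each respondent by the inverse class response rate inflates each class back to its sampled size, so the class weight is n_sampled:
  0–1 yr: 260 × 890 = 231,400
  2–5 yr: 360 × 600 = 216,000
  6–15 yr: 180 × 260 = 46,800
  16–21 yr: 160 × 390 = 62,400
  22+ yr: 100 × 200 = 20,000
Adjusted estimate = 576,600 / 1,060 = 543.962 → $540.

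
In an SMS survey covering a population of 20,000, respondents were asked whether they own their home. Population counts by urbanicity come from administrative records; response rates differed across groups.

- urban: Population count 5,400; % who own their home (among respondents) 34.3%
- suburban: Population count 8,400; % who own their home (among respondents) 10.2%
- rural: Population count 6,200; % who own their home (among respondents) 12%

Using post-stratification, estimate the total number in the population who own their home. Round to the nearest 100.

Estimated count per cell = population count × respondent percentage:
  urban: 5,400 × 34.3% = 1852.2
  suburban: 8,400 × 10.2% = 856.8
  rural: 6,200 × 12% = 744
Estimated total = 3453 → 3,500.

3,500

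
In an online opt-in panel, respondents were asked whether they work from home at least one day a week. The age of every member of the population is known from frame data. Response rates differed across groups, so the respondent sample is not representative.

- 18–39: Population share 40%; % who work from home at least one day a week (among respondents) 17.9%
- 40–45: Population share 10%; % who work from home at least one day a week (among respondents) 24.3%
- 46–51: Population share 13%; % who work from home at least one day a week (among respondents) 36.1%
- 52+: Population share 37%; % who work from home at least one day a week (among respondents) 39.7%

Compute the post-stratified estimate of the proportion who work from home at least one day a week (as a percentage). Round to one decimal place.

29.0%

Each cell contributes population-share × respondent value:
  18–39: 0.4 × 17.9 = 7.16
  40–45: 0.1 × 24.3 = 2.43
  46–51: 0.13 × 36.1 = 4.693
  52+: 0.37 × 39.7 = 14.689
Post-stratified estimate = 28.972 → 29.0%.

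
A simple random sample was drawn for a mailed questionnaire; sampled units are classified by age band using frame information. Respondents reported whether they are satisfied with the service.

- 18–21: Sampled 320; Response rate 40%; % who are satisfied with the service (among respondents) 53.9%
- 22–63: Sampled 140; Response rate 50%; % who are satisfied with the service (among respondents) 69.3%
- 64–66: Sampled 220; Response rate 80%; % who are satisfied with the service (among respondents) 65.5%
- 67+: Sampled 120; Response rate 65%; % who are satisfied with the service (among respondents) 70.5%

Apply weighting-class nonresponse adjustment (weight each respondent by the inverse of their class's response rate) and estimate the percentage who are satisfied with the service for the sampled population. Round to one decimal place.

62.3%

With weight = n_sampled/n_responded per class, the weighted class total is n_sampled:
  18–21: 320 × 53.9 = 17,248
  22–63: 140 × 69.3 = 9702
  64–66: 220 × 65.5 = 14,410
  67+: 120 × 70.5 = 8460
Adjusted estimate = 49,820 / 800 = 62.275 → 62.3%.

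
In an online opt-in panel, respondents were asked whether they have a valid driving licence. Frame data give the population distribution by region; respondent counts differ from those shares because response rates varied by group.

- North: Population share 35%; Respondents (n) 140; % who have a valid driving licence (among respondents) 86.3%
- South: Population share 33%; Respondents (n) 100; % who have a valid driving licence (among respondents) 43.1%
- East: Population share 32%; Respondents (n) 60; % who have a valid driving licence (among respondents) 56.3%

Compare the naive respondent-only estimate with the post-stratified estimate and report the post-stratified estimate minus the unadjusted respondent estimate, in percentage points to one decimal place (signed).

Naive respondent-only estimate (weights = respondent counts):
  (140/300)×86.3 + (100/300)×43.1 + (60/300)×56.3 = 65.9%
Reweighting by population region shares:
  0.35×86.3 + 0.33×43.1 + 0.32×56.3 = 62.444%
Difference = 62.444 − 65.9 = -3.456 pp.

-3.5 percentage points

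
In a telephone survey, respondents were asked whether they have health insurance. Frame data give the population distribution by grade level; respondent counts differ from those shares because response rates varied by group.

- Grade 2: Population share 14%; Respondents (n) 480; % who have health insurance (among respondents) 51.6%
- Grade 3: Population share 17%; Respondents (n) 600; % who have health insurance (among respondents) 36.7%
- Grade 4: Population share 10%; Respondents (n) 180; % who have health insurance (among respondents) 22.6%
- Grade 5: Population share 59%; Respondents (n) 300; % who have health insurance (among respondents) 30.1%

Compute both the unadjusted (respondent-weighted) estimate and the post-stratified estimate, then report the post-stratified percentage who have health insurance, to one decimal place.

33.5%

Without adjustment, the pooled respondent share is:
  (480/1560)×51.6 + (600/1560)×36.7 + (180/1560)×22.6 + (300/1560)×30.1 = 38.3885%
Reweighting by population grade level shares:
  0.14×51.6 + 0.17×36.7 + 0.1×22.6 + 0.59×30.1 = 33.482%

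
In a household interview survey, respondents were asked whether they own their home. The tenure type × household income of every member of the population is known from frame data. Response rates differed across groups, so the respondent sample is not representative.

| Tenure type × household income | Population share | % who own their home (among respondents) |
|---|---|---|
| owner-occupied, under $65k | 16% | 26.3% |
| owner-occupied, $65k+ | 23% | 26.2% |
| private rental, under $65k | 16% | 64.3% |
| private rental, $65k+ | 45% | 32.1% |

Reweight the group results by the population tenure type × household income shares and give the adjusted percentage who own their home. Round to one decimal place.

Post-stratification weights by population share, not respondent share:
  owner-occupied, under $65k: 0.16 × 26.3 = 4.208
  owner-occupied, $65k+: 0.23 × 26.2 = 6.026
  private rental, under $65k: 0.16 × 64.3 = 10.288
  private rental, $65k+: 0.45 × 32.1 = 14.445
Post-stratified estimate = 34.967 → 35.0%.

35.0%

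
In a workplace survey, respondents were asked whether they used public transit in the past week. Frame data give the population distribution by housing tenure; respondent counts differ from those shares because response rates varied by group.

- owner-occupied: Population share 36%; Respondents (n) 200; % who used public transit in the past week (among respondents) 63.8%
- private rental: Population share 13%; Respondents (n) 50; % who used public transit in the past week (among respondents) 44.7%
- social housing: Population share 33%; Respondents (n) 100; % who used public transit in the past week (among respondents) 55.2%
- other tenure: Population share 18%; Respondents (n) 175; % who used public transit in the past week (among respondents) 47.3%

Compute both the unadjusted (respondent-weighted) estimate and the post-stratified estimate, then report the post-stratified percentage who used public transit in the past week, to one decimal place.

55.5%

Naive respondent-only estimate (weights = respondent counts):
  (200/525)×63.8 + (50/525)×44.7 + (100/525)×55.2 + (175/525)×47.3 = 54.8429%
Reweighting by population housing tenure shares:
  0.36×63.8 + 0.13×44.7 + 0.33×55.2 + 0.18×47.3 = 55.509%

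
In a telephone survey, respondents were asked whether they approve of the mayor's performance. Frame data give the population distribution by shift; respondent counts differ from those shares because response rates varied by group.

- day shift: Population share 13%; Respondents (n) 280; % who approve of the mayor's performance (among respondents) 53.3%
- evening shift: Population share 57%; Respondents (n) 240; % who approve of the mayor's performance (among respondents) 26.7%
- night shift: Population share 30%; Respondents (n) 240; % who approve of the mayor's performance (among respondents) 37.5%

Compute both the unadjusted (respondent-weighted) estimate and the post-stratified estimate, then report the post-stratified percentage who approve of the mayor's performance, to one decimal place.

33.4%

Unadjusted (pooled respondent) estimate weights by respondent counts:
  (280/760)×53.3 + (240/760)×26.7 + (240/760)×37.5 = 39.9105%
Post-stratifying to population shares instead:
  0.13×53.3 + 0.57×26.7 + 0.3×37.5 = 33.398%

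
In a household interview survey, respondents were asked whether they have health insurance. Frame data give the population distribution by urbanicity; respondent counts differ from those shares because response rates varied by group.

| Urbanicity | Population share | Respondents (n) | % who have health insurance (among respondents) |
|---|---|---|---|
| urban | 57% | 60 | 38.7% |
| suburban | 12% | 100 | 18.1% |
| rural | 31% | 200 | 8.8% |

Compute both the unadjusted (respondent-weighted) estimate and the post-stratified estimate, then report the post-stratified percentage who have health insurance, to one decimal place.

27.0%

Unadjusted (pooled respondent) estimate weights by respondent counts:
  (60/360)×38.7 + (100/360)×18.1 + (200/360)×8.8 = 16.3667%
Post-stratified estimate weights by population shares:
  0.57×38.7 + 0.12×18.1 + 0.31×8.8 = 26.959%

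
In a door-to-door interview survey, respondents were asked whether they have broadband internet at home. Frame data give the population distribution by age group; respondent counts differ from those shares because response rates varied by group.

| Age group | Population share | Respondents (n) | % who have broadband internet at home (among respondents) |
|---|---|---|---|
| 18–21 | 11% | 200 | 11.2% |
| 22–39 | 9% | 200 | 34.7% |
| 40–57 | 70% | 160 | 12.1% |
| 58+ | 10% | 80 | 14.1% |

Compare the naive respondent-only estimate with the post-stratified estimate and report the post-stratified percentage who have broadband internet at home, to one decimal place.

14.2%

Unadjusted (pooled respondent) estimate weights by respondent counts:
  (200/640)×11.2 + (200/640)×34.7 + (160/640)×12.1 + (80/640)×14.1 = 19.1313%
Post-stratified estimate weights by population shares:
  0.11×11.2 + 0.09×34.7 + 0.7×12.1 + 0.1×14.1 = 14.235%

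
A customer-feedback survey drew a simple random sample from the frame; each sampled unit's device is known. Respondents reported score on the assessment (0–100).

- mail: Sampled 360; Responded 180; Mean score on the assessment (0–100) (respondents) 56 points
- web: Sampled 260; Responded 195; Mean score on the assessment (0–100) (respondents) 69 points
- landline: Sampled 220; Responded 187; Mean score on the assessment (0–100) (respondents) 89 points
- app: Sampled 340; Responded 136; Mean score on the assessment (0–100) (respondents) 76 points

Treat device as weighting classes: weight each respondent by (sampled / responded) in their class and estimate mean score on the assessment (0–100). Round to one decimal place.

70.8

Response rates by class: mail 180/360 = 50%, web 195/260 = 75%, landline 187/220 = 85%, app 136/340 = 40%.
Each respondent's weight = sampled/responded in their class; summing within a class gives n_sampled, so:
  mail: 360 × 56 = 20,160
  web: 260 × 69 = 17,940
  landline: 220 × 89 = 19,580
  app: 340 × 76 = 25,840
Adjusted estimate = 83,520 / 1,180 = 70.7797 → 70.8.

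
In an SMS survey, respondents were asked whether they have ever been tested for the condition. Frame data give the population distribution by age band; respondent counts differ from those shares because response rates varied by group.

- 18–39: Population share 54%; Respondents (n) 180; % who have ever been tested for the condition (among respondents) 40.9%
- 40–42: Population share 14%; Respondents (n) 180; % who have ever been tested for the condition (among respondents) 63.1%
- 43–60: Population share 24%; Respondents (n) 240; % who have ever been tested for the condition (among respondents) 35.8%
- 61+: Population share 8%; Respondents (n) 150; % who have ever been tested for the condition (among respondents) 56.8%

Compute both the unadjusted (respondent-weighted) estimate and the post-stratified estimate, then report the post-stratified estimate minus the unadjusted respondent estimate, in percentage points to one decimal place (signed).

-3.7 percentage points

Unadjusted (pooled respondent) estimate weights by respondent counts:
  (180/750)×40.9 + (180/750)×63.1 + (240/750)×35.8 + (150/750)×56.8 = 47.776%
Post-stratified estimate weights by population shares:
  0.54×40.9 + 0.14×63.1 + 0.24×35.8 + 0.08×56.8 = 44.056%
Difference = 44.056 − 47.776 = -3.72 pp.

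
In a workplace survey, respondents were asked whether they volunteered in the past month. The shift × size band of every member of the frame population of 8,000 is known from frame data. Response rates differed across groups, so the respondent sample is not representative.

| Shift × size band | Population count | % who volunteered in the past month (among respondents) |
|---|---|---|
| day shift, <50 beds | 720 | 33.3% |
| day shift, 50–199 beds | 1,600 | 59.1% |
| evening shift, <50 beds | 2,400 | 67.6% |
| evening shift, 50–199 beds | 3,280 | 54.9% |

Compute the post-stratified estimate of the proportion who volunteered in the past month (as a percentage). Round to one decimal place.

57.6%

Reweight to the known shift × size band distribution:
  day shift, <50 beds: (720/8,000) × 33.3 = 2.997
  day shift, 50–199 beds: (1,600/8,000) × 59.1 = 11.82
  evening shift, <50 beds: (2,400/8,000) × 67.6 = 20.28
  evening shift, 50–199 beds: (3,280/8,000) × 54.9 = 22.509
Post-stratified estimate = 57.606 → 57.6%.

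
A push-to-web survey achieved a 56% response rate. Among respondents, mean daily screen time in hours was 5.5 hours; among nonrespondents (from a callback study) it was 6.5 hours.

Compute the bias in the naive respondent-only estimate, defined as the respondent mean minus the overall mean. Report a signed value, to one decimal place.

-0.4

Nonresponse fraction = 1 − 0.56 = 0.44.
Bias = (nonresponse fraction) × (respondent mean − nonrespondent mean)
     = 0.44 × (5.5 − 6.5) = 0.44 × -1 = -0.44.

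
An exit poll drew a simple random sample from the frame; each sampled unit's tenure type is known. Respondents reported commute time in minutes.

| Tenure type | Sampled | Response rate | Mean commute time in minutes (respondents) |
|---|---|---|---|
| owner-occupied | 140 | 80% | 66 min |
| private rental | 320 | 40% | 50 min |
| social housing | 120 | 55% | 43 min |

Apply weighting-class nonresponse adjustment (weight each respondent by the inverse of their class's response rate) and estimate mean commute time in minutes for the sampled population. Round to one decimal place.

With weight = n_sampled/n_responded per class, the weighted class total is n_sampled:
  owner-occupied: 140 × 66 = 9240
  private rental: 320 × 50 = 16,000
  social housing: 120 × 43 = 5160
Adjusted estimate = 30,400 / 580 = 52.4138 → 52.4.

52.4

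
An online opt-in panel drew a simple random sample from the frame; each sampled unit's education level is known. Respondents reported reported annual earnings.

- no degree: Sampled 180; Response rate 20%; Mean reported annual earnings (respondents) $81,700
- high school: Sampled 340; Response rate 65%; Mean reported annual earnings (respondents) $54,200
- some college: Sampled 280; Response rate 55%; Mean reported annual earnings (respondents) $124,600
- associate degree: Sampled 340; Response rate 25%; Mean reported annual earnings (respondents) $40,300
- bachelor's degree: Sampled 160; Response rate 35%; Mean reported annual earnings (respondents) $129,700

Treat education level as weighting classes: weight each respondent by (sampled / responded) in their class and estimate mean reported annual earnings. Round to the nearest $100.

Inverse-response-rate weighting restores each class to its sampled count, so class totals weight by n_sampled:
  no degree: 180 × 81,700 = 14,706,000
  high school: 340 × 54,200 = 18,428,000
  some college: 280 × 124,600 = 34,888,000
  associate degree: 340 × 40,300 = 13,702,000
  bachelor's degree: 160 × 129,700 = 20,752,000
Adjusted estimate = 102,476,000 / 1,300 = 78827.7 → $78,800.

$78,800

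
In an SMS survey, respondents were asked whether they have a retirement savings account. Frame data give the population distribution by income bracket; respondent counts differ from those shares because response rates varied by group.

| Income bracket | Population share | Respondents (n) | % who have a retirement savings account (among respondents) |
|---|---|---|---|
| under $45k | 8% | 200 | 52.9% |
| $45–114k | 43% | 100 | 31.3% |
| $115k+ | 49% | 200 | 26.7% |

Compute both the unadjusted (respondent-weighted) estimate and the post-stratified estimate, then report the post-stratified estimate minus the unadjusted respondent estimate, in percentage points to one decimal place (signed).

-7.3 percentage points

Naive respondent-only estimate (weights = respondent counts):
  (200/500)×52.9 + (100/500)×31.3 + (200/500)×26.7 = 38.1%
Reweighting by population income bracket shares:
  0.08×52.9 + 0.43×31.3 + 0.49×26.7 = 30.774%
Difference = 30.774 − 38.1 = -7.326 pp.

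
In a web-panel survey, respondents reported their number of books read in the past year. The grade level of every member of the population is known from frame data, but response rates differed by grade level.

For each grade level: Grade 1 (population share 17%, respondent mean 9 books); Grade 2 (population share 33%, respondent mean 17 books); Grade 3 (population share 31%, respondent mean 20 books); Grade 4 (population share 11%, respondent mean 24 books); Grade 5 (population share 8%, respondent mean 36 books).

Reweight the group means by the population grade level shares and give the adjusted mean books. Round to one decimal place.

Each cell contributes population-share × respondent value:
  Grade 1: 0.17 × 9 = 1.53
  Grade 2: 0.33 × 17 = 5.61
  Grade 3: 0.31 × 20 = 6.2
  Grade 4: 0.11 × 24 = 2.64
  Grade 5: 0.08 × 36 = 2.88
Post-stratified estimate = 18.86 → 18.9.

18.9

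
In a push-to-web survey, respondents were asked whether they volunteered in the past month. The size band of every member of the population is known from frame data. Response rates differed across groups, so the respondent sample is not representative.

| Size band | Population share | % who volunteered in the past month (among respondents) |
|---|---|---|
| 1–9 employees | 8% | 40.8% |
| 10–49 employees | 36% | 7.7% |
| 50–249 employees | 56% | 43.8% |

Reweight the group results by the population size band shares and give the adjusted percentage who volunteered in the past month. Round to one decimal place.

30.6%

Post-stratification weights by population share, not respondent share:
  1–9 employees: 0.08 × 40.8 = 3.264
  10–49 employees: 0.36 × 7.7 = 2.772
  50–249 employees: 0.56 × 43.8 = 24.528
Post-stratified estimate = 30.564 → 30.6%.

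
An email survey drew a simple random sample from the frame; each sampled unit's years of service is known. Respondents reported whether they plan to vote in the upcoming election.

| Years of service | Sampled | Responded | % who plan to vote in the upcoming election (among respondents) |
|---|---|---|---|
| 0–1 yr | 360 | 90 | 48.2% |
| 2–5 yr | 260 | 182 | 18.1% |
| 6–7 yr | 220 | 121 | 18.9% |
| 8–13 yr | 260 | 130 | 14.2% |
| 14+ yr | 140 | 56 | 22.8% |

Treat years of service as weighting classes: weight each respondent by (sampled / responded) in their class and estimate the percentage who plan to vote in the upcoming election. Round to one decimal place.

26.7%

Class response rates: 0–1 yr 90/360 = 25%, 2–5 yr 182/260 = 70%, 6–7 yr 121/220 = 55%, 8–13 yr 130/260 = 50%, 14+ yr 56/140 = 40%.
Weighting each respondent by the inverse class response rate inflates each class back to its sampled size, so the class weight is n_sampled:
  0–1 yr: 360 × 48.2 = 17,352
  2–5 yr: 260 × 18.1 = 4706
  6–7 yr: 220 × 18.9 = 4158
  8–13 yr: 260 × 14.2 = 3692
  14+ yr: 140 × 22.8 = 3192
Adjusted estimate = 33,100 / 1,240 = 26.6935 → 26.7%.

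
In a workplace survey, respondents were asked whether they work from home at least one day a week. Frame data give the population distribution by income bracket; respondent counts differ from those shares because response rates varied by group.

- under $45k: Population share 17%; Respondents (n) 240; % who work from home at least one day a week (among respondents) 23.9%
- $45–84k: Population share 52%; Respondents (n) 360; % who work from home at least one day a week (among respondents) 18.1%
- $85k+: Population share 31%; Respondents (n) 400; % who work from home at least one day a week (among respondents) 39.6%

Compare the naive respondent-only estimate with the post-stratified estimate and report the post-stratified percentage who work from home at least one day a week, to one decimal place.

25.8%

Without adjustment, the pooled respondent share is:
  (240/1000)×23.9 + (360/1000)×18.1 + (400/1000)×39.6 = 28.092%
Reweighting by population income bracket shares:
  0.17×23.9 + 0.52×18.1 + 0.31×39.6 = 25.751%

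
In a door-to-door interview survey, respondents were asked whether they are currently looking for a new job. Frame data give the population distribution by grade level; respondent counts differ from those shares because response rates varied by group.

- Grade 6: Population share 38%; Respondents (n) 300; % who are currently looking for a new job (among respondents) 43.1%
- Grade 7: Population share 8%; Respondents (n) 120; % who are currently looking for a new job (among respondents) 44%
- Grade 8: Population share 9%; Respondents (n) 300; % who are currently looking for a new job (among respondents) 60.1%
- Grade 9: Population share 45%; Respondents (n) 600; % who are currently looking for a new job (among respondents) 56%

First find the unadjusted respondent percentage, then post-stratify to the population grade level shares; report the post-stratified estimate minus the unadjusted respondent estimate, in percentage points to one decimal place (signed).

-2.4 percentage points

Without adjustment, the pooled respondent share is:
  (300/1320)×43.1 + (120/1320)×44 + (300/1320)×60.1 + (600/1320)×56 = 52.9091%
Reweighting by population grade level shares:
  0.38×43.1 + 0.08×44 + 0.09×60.1 + 0.45×56 = 50.507%
Difference = 50.507 − 52.9091 = -2.4021 pp.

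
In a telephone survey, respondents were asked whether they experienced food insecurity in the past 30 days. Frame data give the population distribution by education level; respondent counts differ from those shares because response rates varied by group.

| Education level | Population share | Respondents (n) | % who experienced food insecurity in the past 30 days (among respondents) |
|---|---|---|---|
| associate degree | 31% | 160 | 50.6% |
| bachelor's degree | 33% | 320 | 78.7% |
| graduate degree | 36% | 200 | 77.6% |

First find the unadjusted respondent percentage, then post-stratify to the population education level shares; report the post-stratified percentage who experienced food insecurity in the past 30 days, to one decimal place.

69.6%

Naive respondent-only estimate (weights = respondent counts):
  (160/680)×50.6 + (320/680)×78.7 + (200/680)×77.6 = 71.7647%
Post-stratified estimate weights by population shares:
  0.31×50.6 + 0.33×78.7 + 0.36×77.6 = 69.593%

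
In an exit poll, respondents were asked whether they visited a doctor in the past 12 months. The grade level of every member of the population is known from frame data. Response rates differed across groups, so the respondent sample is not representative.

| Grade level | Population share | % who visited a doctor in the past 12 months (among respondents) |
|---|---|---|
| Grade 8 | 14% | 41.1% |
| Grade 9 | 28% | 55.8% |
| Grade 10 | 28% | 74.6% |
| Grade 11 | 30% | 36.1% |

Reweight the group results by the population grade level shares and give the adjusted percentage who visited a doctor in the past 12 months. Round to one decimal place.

Post-stratification weights by population share, not respondent share:
  Grade 8: 0.14 × 41.1 = 5.754
  Grade 9: 0.28 × 55.8 = 15.624
  Grade 10: 0.28 × 74.6 = 20.888
  Grade 11: 0.3 × 36.1 = 10.83
Post-stratified estimate = 53.096 → 53.1%.

53.1%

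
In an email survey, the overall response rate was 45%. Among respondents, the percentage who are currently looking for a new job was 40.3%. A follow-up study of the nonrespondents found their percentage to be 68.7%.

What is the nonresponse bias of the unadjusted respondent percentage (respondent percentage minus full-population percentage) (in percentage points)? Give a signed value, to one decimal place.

-15.6 percentage points

Nonresponse fraction = 1 − 0.45 = 0.55.
Bias = (nonresponse fraction) × (respondent percentage − nonrespondent percentage)
     = 0.55 × (40.3 − 68.7) = 0.55 × -28.4 = -15.62.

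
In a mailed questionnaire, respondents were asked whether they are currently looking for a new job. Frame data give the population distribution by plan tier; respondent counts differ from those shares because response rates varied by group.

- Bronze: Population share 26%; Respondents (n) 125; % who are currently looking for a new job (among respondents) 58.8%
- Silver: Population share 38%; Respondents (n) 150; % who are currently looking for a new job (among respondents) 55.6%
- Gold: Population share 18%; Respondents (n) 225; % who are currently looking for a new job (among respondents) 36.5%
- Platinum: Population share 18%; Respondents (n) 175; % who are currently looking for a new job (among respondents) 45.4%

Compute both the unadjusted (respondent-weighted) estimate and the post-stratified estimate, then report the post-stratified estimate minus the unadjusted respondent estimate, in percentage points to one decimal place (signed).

+4.0 percentage points

Naive respondent-only estimate (weights = respondent counts):
  (125/675)×58.8 + (150/675)×55.6 + (225/675)×36.5 + (175/675)×45.4 = 47.1815%
Post-stratifying to population shares instead:
  0.26×58.8 + 0.38×55.6 + 0.18×36.5 + 0.18×45.4 = 51.158%
Difference = 51.158 − 47.1815 = 3.9765 pp.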